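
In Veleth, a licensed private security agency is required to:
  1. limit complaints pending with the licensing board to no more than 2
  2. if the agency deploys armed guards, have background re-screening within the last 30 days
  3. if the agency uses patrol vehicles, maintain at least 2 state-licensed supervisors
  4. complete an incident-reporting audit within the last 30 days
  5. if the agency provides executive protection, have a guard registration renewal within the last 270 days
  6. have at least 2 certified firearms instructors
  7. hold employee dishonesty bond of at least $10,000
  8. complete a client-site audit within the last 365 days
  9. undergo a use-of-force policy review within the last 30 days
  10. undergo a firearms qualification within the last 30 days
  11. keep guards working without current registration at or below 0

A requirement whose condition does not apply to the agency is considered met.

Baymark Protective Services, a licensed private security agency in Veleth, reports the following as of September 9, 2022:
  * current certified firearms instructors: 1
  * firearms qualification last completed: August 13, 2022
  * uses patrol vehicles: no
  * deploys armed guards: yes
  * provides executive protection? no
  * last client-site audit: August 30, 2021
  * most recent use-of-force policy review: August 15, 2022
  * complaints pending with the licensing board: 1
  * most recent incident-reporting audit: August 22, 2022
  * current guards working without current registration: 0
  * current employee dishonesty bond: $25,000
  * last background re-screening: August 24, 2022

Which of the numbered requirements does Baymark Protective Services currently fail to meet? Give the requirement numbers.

1. complaints pending with the licensing board 1 ≤ 2 → met
2. condition 'deploys armed guards' holds; background re-screening 16 days ago vs limit 30 → met
3. condition 'uses patrol vehicles' does not hold → requirement n/a → met
4. incident-reporting audit 18 days ago vs limit 30 → met
5. condition 'provides executive protection' does not hold → requirement n/a → met
6. certified firearms instructors 1 < 2 → not met
7. employee dishonesty bond $25,000 ≥ $10,000 → met
8. client-site audit 375 days ago vs limit 365 → not met
9. use-of-force policy review 25 days ago vs limit 30 → met
10. firearms qualification 27 days ago vs limit 30 → met
11. guards working without current registration 0 ≤ 0 → met
Not met: 6, 8

6, 8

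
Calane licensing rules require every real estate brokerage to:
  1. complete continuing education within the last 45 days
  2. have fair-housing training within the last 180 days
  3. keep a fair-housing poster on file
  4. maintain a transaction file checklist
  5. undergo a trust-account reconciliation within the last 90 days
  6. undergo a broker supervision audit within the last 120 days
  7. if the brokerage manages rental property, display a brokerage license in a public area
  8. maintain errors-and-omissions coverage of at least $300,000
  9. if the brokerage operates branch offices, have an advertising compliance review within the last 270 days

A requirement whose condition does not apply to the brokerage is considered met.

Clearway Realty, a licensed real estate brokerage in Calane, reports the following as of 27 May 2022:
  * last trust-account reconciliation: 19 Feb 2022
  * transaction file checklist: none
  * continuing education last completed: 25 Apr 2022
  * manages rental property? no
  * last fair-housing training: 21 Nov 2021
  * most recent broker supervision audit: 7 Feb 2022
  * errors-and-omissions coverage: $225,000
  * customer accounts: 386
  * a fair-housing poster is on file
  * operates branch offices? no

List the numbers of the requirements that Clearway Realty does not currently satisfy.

1. continuing education 32 days ago vs limit 45 → met
2. fair-housing training 187 days ago vs limit 180 → not met
3. fair-housing poster present → met
4. transaction file checklist absent → not met
5. trust-account reconciliation 97 days ago vs limit 90 → not met
6. broker supervision audit 109 days ago vs limit 120 → met
7. condition 'manages rental property' does not hold → requirement n/a → met
8. errors-and-omissions coverage $225,000 < $300,000 → not met
9. condition 'operates branch offices' does not hold → requirement n/a → met
Not met: 2, 4, 5, 8

2, 4, 5, 8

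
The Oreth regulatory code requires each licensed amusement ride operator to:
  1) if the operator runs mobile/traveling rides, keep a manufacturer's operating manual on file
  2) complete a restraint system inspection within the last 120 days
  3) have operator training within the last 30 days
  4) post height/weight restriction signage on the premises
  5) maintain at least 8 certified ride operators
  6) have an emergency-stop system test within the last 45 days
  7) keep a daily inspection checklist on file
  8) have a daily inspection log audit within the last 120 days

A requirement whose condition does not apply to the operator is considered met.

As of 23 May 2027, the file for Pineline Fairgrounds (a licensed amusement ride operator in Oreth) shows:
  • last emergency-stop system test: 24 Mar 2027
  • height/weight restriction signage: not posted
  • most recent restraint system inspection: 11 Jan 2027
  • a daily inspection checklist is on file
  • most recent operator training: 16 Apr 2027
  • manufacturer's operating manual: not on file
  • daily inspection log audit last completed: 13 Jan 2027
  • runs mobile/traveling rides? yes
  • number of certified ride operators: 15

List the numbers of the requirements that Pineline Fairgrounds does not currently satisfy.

1, 2, 3, 4, 6, 8

1. condition 'runs mobile/traveling rides' holds; manufacturer's operating manual absent → not met
2. restraint system inspection 132 days ago vs limit 120 → not met
3. operator training 37 days ago vs limit 30 → not met
4. height/weight restriction signage absent → not met
5. certified ride operators 15 ≥ 8 → met
6. emergency-stop system test 60 days ago vs limit 45 → not met
7. daily inspection checklist present → met
8. daily inspection log audit 130 days ago vs limit 120 → not met
Not met: 1, 2, 3, 4, 6, 8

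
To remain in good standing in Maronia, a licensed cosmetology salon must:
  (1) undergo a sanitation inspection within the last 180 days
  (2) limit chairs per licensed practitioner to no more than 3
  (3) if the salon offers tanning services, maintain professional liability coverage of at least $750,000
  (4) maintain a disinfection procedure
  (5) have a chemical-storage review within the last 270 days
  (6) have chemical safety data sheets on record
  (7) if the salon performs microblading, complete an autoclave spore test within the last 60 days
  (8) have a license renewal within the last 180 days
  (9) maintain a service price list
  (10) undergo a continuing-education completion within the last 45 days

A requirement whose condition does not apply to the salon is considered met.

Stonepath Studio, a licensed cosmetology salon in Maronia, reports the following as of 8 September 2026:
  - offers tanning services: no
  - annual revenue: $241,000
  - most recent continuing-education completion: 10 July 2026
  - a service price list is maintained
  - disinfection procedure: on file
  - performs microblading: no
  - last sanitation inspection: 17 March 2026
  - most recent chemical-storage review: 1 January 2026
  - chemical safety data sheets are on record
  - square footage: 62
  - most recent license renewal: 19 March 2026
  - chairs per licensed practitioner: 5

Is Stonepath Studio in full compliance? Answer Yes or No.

1. sanitation inspection 175 days ago vs limit 180 → met
2. chairs per licensed practitioner 5 > 3 → not met
3. condition 'offers tanning services' does not hold → requirement n/a → met
4. disinfection procedure present → met
5. chemical-storage review 250 days ago vs limit 270 → met
6. chemical safety data sheets present → met
7. condition 'performs microblading' does not hold → requirement n/a → met
8. license renewal 173 days ago vs limit 180 → met
9. service price list present → met
10. continuing-education completion 60 days ago vs limit 45 → not met
Not met: 2, 10

No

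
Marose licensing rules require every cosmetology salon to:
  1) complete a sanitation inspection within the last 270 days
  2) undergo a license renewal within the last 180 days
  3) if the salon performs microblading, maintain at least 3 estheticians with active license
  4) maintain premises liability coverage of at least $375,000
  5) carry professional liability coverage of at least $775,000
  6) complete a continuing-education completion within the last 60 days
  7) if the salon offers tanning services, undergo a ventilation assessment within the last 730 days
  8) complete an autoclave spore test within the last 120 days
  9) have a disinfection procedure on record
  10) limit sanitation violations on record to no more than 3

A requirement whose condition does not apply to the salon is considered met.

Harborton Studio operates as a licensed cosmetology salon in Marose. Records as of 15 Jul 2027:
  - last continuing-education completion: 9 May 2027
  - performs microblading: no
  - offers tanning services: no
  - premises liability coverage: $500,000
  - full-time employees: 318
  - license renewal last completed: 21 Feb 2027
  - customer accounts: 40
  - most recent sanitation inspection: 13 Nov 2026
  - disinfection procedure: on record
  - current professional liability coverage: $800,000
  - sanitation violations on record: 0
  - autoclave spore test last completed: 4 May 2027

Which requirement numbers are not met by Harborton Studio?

6

1. sanitation inspection 244 days ago vs limit 270 → met
2. license renewal 144 days ago vs limit 180 → met
3. condition 'performs microblading' does not hold → requirement n/a → met
4. premises liability coverage $500,000 ≥ $375,000 → met
5. professional liability coverage $800,000 ≥ $775,000 → met
6. continuing-education completion 67 days ago vs limit 60 → not met
7. condition 'offers tanning services' does not hold → requirement n/a → met
8. autoclave spore test 72 days ago vs limit 120 → met
9. disinfection procedure present → met
10. sanitation violations on record 0 ≤ 3 → met
Not met: 6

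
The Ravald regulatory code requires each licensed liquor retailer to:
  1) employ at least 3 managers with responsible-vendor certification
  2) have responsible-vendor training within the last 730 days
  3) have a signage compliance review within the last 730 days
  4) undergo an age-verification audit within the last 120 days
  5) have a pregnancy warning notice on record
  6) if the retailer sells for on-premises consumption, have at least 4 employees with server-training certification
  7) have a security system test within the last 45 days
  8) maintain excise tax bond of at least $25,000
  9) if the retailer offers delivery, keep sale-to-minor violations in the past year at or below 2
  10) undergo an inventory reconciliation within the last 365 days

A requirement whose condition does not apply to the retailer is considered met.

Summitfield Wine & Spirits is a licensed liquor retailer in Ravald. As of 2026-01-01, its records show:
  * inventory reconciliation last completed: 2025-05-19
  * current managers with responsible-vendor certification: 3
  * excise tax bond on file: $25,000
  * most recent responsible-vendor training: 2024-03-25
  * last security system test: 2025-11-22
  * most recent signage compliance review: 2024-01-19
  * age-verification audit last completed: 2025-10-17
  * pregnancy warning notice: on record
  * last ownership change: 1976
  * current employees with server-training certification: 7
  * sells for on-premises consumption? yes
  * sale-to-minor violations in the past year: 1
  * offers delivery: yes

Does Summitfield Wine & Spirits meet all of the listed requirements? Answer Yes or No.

Yes

1. managers with responsible-vendor certification 3 ≥ 3 → met
2. responsible-vendor training 647 days ago vs limit 730 → met
3. signage compliance review 713 days ago vs limit 730 → met
4. age-verification audit 76 days ago vs limit 120 → met
5. pregnancy warning notice present → met
6. condition 'sells for on-premises consumption' holds; employees with server-training certification 7 ≥ 4 → met
7. security system test 40 days ago vs limit 45 → met
8. excise tax bond $25,000 ≥ $25,000 → met
9. condition 'offers delivery' holds; sale-to-minor violations in the past year 1 ≤ 2 → met
10. inventory reconciliation 227 days ago vs limit 365 → met
All met.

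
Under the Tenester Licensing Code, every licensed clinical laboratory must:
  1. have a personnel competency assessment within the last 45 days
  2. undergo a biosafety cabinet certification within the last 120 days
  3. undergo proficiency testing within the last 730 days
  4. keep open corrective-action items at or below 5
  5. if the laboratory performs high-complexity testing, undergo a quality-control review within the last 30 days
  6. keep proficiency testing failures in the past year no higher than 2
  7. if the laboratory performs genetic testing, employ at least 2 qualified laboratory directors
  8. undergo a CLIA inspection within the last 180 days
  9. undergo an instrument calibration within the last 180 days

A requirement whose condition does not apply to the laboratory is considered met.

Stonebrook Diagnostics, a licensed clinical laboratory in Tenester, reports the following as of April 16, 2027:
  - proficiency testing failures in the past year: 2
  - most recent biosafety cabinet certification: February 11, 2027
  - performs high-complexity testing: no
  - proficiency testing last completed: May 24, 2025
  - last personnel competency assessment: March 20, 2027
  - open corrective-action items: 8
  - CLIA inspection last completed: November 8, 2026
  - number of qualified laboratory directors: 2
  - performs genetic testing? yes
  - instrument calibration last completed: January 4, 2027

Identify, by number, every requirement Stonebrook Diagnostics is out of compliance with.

4

1. personnel competency assessment 27 days ago vs limit 45 → met
2. biosafety cabinet certification 64 days ago vs limit 120 → met
3. proficiency testing 692 days ago vs limit 730 → met
4. open corrective-action items 8 > 5 → not met
5. condition 'performs high-complexity testing' does not hold → requirement n/a → met
6. proficiency testing failures in the past year 2 ≤ 2 → met
7. condition 'performs genetic testing' holds; qualified laboratory directors 2 ≥ 2 → met
8. CLIA inspection 159 days ago vs limit 180 → met
9. instrument calibration 102 days ago vs limit 180 → met
Not met: 4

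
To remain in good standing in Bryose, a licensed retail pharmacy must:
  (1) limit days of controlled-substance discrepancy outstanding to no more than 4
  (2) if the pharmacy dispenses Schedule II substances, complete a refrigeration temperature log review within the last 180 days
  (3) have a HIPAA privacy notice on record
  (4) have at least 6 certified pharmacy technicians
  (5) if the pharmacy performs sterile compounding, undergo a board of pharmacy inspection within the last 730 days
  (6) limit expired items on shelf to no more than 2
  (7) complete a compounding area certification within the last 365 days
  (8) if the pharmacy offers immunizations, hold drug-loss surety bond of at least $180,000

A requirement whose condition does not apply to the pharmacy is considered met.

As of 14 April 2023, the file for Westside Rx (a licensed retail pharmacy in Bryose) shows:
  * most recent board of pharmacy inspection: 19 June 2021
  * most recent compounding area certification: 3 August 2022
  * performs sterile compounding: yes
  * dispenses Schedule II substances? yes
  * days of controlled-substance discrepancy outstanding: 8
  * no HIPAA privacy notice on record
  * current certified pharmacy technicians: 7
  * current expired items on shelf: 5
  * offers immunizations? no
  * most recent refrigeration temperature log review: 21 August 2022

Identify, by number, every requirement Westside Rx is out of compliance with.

1. days of controlled-substance discrepancy outstanding 8 > 4 → not met
2. condition 'dispenses Schedule II substances' holds; refrigeration temperature log review 236 days ago vs limit 180 → not met
3. HIPAA privacy notice absent → not met
4. certified pharmacy technicians 7 ≥ 6 → met
5. condition 'performs sterile compounding' holds; board of pharmacy inspection 664 days ago vs limit 730 → met
6. expired items on shelf 5 > 2 → not met
7. compounding area certification 254 days ago vs limit 365 → met
8. condition 'offers immunizations' does not hold → requirement n/a → met
Not met: 1, 2, 3, 6

1, 2, 3, 6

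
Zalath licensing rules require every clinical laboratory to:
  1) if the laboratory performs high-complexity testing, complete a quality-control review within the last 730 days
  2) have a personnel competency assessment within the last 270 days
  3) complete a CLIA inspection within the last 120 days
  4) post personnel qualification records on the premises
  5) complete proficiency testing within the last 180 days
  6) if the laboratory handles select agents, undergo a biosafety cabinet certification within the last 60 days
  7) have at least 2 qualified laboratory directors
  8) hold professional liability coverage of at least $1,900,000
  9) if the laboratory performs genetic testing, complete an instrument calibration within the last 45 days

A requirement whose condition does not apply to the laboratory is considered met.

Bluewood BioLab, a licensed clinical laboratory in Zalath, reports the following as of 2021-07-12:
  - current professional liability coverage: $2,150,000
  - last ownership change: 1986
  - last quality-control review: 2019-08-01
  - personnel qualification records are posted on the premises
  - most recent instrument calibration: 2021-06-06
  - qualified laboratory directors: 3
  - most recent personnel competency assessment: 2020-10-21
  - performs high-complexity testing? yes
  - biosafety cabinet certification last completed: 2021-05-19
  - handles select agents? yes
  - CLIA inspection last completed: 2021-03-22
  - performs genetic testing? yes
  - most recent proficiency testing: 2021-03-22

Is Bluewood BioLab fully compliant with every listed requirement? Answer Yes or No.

1. condition 'performs high-complexity testing' holds; quality-control review 711 days ago vs limit 730 → met
2. personnel competency assessment 264 days ago vs limit 270 → met
3. CLIA inspection 112 days ago vs limit 120 → met
4. personnel qualification records present → met
5. proficiency testing 112 days ago vs limit 180 → met
6. condition 'handles select agents' holds; biosafety cabinet certification 54 days ago vs limit 60 → met
7. qualified laboratory directors 3 ≥ 2 → met
8. professional liability coverage $2,150,000 ≥ $1,900,000 → met
9. condition 'performs genetic testing' holds; instrument calibration 36 days ago vs limit 45 → met
All met.

Yes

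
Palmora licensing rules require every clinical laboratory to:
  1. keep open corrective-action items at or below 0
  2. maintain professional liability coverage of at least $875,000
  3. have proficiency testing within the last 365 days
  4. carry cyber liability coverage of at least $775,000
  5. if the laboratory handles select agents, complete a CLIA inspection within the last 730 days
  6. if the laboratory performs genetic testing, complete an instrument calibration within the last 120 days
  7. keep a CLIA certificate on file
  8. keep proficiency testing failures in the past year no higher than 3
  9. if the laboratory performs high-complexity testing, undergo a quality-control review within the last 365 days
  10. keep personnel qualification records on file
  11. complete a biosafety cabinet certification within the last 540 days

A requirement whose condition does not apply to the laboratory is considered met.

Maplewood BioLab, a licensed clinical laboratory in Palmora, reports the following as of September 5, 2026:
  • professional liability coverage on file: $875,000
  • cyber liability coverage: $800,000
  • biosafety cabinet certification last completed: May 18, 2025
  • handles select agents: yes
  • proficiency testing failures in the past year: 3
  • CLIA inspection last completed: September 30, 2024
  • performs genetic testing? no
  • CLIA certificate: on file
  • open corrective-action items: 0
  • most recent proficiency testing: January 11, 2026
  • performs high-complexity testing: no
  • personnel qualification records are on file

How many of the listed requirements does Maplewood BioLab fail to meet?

1. open corrective-action items 0 ≤ 0 → met
2. professional liability coverage $875,000 ≥ $875,000 → met
3. proficiency testing 237 days ago vs limit 365 → met
4. cyber liability coverage $800,000 ≥ $775,000 → met
5. condition 'handles select agents' holds; CLIA inspection 705 days ago vs limit 730 → met
6. condition 'performs genetic testing' does not hold → requirement n/a → met
7. CLIA certificate present → met
8. proficiency testing failures in the past year 3 ≤ 3 → met
9. condition 'performs high-complexity testing' does not hold → requirement n/a → met
10. personnel qualification records present → met
11. biosafety cabinet certification 475 days ago vs limit 540 → met
Not met: 0 of 11

0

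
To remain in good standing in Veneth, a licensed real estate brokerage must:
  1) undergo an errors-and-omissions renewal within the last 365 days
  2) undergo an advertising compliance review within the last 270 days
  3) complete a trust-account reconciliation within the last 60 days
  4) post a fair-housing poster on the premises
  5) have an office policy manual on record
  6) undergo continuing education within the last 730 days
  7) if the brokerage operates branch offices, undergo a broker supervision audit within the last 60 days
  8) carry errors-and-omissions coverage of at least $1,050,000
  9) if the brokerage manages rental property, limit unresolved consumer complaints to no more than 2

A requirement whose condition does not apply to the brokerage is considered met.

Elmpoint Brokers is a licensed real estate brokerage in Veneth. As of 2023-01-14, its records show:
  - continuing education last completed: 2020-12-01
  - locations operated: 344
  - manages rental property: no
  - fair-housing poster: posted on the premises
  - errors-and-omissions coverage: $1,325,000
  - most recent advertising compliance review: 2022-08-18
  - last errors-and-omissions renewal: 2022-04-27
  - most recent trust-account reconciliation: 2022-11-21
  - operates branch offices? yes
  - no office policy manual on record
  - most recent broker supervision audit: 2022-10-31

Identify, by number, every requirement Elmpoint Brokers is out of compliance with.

1. errors-and-omissions renewal 262 days ago vs limit 365 → met
2. advertising compliance review 149 days ago vs limit 270 → met
3. trust-account reconciliation 54 days ago vs limit 60 → met
4. fair-housing poster present → met
5. office policy manual absent → not met
6. continuing education 774 days ago vs limit 730 → not met
7. condition 'operates branch offices' holds; broker supervision audit 75 days ago vs limit 60 → not met
8. errors-and-omissions coverage $1,325,000 ≥ $1,050,000 → met
9. condition 'manages rental property' does not hold → requirement n/a → met
Not met: 5, 6, 7

5, 6, 7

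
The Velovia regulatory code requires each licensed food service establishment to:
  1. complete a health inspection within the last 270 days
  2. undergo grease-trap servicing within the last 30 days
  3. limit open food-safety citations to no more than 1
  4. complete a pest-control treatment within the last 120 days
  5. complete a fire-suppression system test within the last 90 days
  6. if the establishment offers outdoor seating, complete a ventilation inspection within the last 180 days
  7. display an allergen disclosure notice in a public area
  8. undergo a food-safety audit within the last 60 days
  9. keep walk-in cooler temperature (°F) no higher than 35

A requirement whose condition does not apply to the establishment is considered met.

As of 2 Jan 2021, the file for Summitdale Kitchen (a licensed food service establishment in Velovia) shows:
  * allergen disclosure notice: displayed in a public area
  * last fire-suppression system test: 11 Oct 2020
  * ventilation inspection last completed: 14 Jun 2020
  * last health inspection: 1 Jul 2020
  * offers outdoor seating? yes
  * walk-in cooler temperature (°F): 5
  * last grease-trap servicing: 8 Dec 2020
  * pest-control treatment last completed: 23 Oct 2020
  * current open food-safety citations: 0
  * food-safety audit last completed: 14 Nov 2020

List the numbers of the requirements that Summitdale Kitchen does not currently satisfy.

1. health inspection 185 days ago vs limit 270 → met
2. grease-trap servicing 25 days ago vs limit 30 → met
3. open food-safety citations 0 ≤ 1 → met
4. pest-control treatment 71 days ago vs limit 120 → met
5. fire-suppression system test 83 days ago vs limit 90 → met
6. condition 'offers outdoor seating' holds; ventilation inspection 202 days ago vs limit 180 → not met
7. allergen disclosure notice present → met
8. food-safety audit 49 days ago vs limit 60 → met
9. walk-in cooler temperature (°F) 5 ≤ 35 → met
Not met: 6

6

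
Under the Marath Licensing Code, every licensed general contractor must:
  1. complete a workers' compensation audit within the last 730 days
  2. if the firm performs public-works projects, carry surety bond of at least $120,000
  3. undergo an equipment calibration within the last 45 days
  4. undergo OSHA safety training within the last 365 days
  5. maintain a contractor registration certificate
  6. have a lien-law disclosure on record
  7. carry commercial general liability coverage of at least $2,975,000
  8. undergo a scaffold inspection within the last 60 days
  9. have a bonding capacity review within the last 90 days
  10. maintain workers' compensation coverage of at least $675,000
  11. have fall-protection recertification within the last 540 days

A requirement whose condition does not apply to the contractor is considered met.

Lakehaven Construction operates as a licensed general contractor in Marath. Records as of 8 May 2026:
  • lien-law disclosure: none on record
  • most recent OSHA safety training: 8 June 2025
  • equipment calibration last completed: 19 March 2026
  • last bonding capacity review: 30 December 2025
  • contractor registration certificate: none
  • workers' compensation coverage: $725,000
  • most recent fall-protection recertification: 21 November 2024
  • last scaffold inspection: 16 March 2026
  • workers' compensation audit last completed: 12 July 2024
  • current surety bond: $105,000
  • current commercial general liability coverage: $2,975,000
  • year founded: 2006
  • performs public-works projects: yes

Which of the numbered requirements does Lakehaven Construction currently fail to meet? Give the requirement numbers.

1. workers' compensation audit 665 days ago vs limit 730 → met
2. condition 'performs public-works projects' holds; surety bond $105,000 < $120,000 → not met
3. equipment calibration 50 days ago vs limit 45 → not met
4. OSHA safety training 334 days ago vs limit 365 → met
5. contractor registration certificate absent → not met
6. lien-law disclosure absent → not met
7. commercial general liability coverage $2,975,000 ≥ $2,975,000 → met
8. scaffold inspection 53 days ago vs limit 60 → met
9. bonding capacity review 129 days ago vs limit 90 → not met
10. workers' compensation coverage $725,000 ≥ $675,000 → met
11. fall-protection recertification 533 days ago vs limit 540 → met
Not met: 2, 3, 5, 6, 9

2, 3, 5, 6, 9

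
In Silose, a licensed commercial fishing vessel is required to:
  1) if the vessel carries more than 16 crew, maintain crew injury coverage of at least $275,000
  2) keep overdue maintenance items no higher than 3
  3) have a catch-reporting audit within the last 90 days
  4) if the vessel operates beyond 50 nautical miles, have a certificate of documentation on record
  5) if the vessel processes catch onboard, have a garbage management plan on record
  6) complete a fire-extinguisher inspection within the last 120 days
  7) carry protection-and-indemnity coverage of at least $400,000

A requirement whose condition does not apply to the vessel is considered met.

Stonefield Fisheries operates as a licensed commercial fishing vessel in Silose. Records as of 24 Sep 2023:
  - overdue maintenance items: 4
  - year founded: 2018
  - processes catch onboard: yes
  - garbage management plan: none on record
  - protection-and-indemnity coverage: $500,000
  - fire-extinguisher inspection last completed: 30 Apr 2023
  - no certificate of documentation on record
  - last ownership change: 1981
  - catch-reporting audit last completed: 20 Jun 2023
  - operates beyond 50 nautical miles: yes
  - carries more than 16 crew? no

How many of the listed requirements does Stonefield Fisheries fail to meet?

1. condition 'carries more than 16 crew' does not hold → requirement n/a → met
2. overdue maintenance items 4 > 3 → not met
3. catch-reporting audit 96 days ago vs limit 90 → not met
4. condition 'operates beyond 50 nautical miles' holds; certificate of documentation absent → not met
5. condition 'processes catch onboard' holds; garbage management plan absent → not met
6. fire-extinguisher inspection 147 days ago vs limit 120 → not met
7. protection-and-indemnity coverage $500,000 ≥ $400,000 → met
Not met: 5 of 7

5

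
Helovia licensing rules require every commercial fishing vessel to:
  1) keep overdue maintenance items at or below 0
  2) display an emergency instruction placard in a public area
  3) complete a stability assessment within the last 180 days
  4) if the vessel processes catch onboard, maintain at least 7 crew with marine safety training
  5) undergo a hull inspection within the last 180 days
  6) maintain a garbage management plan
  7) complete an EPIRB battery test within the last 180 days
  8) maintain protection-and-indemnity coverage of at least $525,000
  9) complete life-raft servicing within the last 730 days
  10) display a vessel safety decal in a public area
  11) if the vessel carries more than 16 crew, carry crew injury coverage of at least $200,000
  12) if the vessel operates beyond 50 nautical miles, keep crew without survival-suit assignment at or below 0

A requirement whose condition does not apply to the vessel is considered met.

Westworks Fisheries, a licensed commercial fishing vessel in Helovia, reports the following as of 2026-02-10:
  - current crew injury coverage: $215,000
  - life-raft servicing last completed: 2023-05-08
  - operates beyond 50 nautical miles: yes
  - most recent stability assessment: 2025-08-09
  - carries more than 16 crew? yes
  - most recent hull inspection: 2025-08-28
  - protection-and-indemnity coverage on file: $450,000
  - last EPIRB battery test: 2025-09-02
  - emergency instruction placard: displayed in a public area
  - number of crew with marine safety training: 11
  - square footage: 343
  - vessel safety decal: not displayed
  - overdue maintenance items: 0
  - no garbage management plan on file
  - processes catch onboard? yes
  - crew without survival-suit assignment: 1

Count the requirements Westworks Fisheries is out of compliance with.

1. overdue maintenance items 0 ≤ 0 → met
2. emergency instruction placard present → met
3. stability assessment 185 days ago vs limit 180 → not met
4. condition 'processes catch onboard' holds; crew with marine safety training 11 ≥ 7 → met
5. hull inspection 166 days ago vs limit 180 → met
6. garbage management plan absent → not met
7. EPIRB battery test 161 days ago vs limit 180 → met
8. protection-and-indemnity coverage $450,000 < $525,000 → not met
9. life-raft servicing 1009 days ago vs limit 730 → not met
10. vessel safety decal absent → not met
11. condition 'carries more than 16 crew' holds; crew injury coverage $215,000 ≥ $200,000 → met
12. condition 'operates beyond 50 nautical miles' holds; crew without survival-suit assignment 1 > 0 → not met
Not met: 6 of 12

6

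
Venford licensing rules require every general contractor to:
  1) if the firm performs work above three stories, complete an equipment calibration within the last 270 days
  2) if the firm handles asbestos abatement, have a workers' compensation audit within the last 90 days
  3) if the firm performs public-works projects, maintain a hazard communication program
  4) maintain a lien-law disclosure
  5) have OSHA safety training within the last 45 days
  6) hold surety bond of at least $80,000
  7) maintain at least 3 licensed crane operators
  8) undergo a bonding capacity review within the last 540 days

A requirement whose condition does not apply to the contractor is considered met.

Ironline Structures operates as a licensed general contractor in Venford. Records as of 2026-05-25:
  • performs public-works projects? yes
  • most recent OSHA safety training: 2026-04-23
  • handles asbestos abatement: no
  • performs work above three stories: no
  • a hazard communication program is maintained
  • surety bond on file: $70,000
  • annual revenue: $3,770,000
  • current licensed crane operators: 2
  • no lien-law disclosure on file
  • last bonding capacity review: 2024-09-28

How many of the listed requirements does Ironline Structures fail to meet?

4

1. condition 'performs work above three stories' does not hold → requirement n/a → met
2. condition 'handles asbestos abatement' does not hold → requirement n/a → met
3. condition 'performs public-works projects' holds; hazard communication program present → met
4. lien-law disclosure absent → not met
5. OSHA safety training 32 days ago vs limit 45 → met
6. surety bond $70,000 < $80,000 → not met
7. licensed crane operators 2 < 3 → not met
8. bonding capacity review 604 days ago vs limit 540 → not met
Not met: 4 of 8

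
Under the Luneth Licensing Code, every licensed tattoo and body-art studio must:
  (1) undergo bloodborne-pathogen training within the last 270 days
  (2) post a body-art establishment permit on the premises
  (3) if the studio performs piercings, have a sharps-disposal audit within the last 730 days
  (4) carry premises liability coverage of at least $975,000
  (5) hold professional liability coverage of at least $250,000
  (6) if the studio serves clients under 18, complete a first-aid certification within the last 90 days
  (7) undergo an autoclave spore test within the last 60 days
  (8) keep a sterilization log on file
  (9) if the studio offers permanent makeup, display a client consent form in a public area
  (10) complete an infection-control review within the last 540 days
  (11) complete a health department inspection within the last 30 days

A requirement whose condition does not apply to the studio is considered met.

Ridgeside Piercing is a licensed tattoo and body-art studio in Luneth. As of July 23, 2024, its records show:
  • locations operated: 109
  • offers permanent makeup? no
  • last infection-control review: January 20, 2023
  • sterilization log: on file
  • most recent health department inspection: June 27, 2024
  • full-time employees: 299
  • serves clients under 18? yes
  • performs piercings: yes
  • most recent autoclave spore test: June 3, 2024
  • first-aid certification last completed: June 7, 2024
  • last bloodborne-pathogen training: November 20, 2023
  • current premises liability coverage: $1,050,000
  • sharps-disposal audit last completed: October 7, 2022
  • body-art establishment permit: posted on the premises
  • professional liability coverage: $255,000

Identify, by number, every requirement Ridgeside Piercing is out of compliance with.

10

1. bloodborne-pathogen training 246 days ago vs limit 270 → met
2. body-art establishment permit present → met
3. condition 'performs piercings' holds; sharps-disposal audit 655 days ago vs limit 730 → met
4. premises liability coverage $1,050,000 ≥ $975,000 → met
5. professional liability coverage $255,000 ≥ $250,000 → met
6. condition 'serves clients under 18' holds; first-aid certification 46 days ago vs limit 90 → met
7. autoclave spore test 50 days ago vs limit 60 → met
8. sterilization log present → met
9. condition 'offers permanent makeup' does not hold → requirement n/a → met
10. infection-control review 550 days ago vs limit 540 → not met
11. health department inspection 26 days ago vs limit 30 → met
Not met: 10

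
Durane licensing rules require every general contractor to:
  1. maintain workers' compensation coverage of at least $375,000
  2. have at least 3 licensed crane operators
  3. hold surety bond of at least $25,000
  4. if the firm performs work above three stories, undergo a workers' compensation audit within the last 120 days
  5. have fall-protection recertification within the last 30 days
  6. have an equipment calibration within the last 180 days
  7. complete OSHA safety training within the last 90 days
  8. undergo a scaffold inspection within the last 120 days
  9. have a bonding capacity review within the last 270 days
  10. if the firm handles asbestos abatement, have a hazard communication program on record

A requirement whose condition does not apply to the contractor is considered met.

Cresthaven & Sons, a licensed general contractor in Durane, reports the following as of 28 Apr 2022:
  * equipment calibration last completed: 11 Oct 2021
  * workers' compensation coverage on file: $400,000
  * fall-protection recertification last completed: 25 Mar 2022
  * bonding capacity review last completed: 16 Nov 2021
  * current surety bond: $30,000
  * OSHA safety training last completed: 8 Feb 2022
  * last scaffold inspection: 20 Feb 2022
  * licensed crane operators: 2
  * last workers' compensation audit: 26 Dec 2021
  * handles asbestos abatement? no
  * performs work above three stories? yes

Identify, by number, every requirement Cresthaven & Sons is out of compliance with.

1. workers' compensation coverage $400,000 ≥ $375,000 → met
2. licensed crane operators 2 < 3 → not met
3. surety bond $30,000 ≥ $25,000 → met
4. condition 'performs work above three stories' holds; workers' compensation audit 123 days ago vs limit 120 → not met
5. fall-protection recertification 34 days ago vs limit 30 → not met
6. equipment calibration 199 days ago vs limit 180 → not met
7. OSHA safety training 79 days ago vs limit 90 → met
8. scaffold inspection 67 days ago vs limit 120 → met
9. bonding capacity review 163 days ago vs limit 270 → met
10. condition 'handles asbestos abatement' does not hold → requirement n/a → met
Not met: 2, 4, 5, 6

2, 4, 5, 6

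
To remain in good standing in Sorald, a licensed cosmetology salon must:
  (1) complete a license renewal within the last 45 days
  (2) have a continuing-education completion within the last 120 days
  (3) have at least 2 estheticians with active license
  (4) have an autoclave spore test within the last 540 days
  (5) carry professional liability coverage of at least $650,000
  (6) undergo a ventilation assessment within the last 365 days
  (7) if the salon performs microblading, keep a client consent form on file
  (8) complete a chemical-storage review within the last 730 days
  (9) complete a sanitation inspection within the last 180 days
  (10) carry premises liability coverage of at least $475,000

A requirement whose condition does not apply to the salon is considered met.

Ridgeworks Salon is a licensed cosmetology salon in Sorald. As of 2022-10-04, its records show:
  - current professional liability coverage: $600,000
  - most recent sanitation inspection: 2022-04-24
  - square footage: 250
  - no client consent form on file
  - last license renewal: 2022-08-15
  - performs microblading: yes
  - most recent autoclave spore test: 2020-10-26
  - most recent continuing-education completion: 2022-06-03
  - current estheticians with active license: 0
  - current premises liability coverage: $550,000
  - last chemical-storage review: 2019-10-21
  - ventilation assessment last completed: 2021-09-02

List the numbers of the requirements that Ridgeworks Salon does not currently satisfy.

1. license renewal 50 days ago vs limit 45 → not met
2. continuing-education completion 123 days ago vs limit 120 → not met
3. estheticians with active license 0 < 2 → not met
4. autoclave spore test 708 days ago vs limit 540 → not met
5. professional liability coverage $600,000 < $650,000 → not met
6. ventilation assessment 397 days ago vs limit 365 → not met
7. condition 'performs microblading' holds; client consent form absent → not met
8. chemical-storage review 1079 days ago vs limit 730 → not met
9. sanitation inspection 163 days ago vs limit 180 → met
10. premises liability coverage $550,000 ≥ $475,000 → met
Not met: 1, 2, 3, 4, 5, 6, 7, 8

1, 2, 3, 4, 5, 6, 7, 8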